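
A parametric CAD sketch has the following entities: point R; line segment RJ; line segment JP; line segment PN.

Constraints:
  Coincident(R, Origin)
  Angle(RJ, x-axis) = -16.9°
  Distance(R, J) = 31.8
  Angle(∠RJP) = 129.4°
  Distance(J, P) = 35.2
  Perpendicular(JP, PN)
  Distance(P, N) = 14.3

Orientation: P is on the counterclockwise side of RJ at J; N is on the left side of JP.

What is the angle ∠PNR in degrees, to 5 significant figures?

100.51°

R is at the origin; RJ runs at -16.9° with length 31.8, so J = 31.8·(cos -16.9°, sin -16.9°) = (30.427, -9.2443). ∠RJP = 129.4°, so JP runs at -16.9° + (180° − 129.4°) = 33.700° from the x-axis; with |JP| = 35.2, P = J + 35.2·(cos 33.700°, sin 33.700°) = (59.711, 10.286). JP is perpendicular to PN; with |PN| = 14.3 on the left of JP, N = P + 14.3·(-0.55484, 0.83195) = (51.777, 22.183). Then cos ∠PNR = NP·NR / (|NP||NR|), giving 100.51°.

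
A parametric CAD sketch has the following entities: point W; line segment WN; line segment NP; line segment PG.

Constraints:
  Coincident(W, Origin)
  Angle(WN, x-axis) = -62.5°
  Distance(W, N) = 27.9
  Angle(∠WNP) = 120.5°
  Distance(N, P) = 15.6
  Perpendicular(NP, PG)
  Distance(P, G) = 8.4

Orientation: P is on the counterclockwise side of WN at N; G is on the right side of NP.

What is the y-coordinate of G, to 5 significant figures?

-33.953

W is at the origin; WN runs at -62.5° with length 27.9, so N = 27.9·(cos -62.5°, sin -62.5°) = (12.883, -24.748). ∠WNP = 120.5°, so NP runs at -62.5° + (180° − 120.5°) = -3.0000° from the x-axis; with |NP| = 15.6, P = N + 15.6·(cos -3.0000°, sin -3.0000°) = (28.461, -25.564). The perpendicularity gives PG at right angles to NP; with |PG| = 8.4 on the right of NP, G = P + 8.4·(-0.052336, -0.99863) = (28.022, -33.953). So G.y = -33.953.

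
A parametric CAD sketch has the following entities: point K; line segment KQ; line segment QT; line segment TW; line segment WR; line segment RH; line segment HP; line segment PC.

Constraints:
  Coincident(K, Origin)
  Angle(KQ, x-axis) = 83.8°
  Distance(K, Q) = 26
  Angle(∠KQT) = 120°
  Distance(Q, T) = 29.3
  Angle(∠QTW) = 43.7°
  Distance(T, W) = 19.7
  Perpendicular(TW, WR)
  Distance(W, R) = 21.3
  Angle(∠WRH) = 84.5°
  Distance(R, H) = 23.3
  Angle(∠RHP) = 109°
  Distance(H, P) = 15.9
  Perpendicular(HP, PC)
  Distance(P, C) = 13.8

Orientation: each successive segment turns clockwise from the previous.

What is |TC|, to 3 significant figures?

6.23

∠RHP = 109.0° gives HP at -9.00° from the x-axis; with |HP| = 15.9, P = (29.0, 45.7). The perpendicularity gives PC at right angles to HP, so PC runs at -99.0°; with |PC| = 13.8, C = (26.9, 32.1). Then |TC| = |C − T| = 6.23.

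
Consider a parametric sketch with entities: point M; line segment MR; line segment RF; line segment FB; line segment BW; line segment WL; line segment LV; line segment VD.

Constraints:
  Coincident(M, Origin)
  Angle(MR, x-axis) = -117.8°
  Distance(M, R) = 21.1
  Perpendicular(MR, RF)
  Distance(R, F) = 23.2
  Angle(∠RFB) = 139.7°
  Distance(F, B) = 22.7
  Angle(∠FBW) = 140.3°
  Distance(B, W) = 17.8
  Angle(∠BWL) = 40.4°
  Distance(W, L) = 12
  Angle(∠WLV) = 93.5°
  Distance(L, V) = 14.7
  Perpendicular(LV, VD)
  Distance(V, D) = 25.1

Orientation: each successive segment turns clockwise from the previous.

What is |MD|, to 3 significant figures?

63.6

M is at the origin; MR runs at -117.8° with length 21.1, so R = (-9.84, -18.7). MR is perpendicular to RF, so RF runs at 152°; with |RF| = 23.2, F = (-30.4, -7.84). ∠RFB = 139.7° gives FB at 112° from the x-axis; with |FB| = 22.7, B = (-38.8, 13.2). ∠FBW = 140.3° gives BW at 72.2° from the x-axis; with |BW| = 17.8, W = (-33.4, 30.2). ∠BWL = 40.4° gives WL at -67.4° from the x-axis; with |WL| = 12.0, L = (-28.8, 19.1). ∠WLV = 93.5° gives LV at -154° from the x-axis; with |LV| = 14.7, V = (-42.0, 12.6). LV ⟂ VD, so VD runs at 116°; with |VD| = 25.1, D = (-53.0, 35.2). Then |MD| = |D − M| = 63.6.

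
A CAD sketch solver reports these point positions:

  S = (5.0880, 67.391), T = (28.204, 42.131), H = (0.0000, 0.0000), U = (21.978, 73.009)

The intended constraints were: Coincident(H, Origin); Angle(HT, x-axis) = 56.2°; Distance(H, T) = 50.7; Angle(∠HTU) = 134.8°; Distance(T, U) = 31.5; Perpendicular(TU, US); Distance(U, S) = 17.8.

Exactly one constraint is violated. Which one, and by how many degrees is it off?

Perpendicular(TU, US) — off by 7.00°.

H = (0.00, 0.00) ✓; HT at 56.20° ✓; |HT| = 50.70 ✓; ∠HTU = 134.8° ✓; |TU| = 31.50 ✓; ∠(TU, US) = 97.00° ✗; |US| = 17.80 ✓.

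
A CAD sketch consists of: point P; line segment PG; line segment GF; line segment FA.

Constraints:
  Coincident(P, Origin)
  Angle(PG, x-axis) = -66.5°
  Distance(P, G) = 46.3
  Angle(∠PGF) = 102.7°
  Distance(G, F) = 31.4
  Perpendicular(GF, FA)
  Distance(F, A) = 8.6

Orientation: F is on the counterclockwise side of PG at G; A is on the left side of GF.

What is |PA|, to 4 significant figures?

55.37

P is at the origin; PG runs at -66.5° with length 46.3, so G = 46.3·(cos -66.5°, sin -66.5°) = (18.46, -42.46). ∠PGF = 102.7°, so GF runs at -66.5° + (180° − 102.7°) = 10.80° from the x-axis; with |GF| = 31.4, F = G + 31.4·(cos 10.80°, sin 10.80°) = (49.31, -36.58). GF is perpendicular to FA; with |FA| = 8.6 on the left of GF, A = F + 8.6·(-0.1874, 0.9823) = (47.69, -28.13). Then |PA| = |A − P| = 55.37.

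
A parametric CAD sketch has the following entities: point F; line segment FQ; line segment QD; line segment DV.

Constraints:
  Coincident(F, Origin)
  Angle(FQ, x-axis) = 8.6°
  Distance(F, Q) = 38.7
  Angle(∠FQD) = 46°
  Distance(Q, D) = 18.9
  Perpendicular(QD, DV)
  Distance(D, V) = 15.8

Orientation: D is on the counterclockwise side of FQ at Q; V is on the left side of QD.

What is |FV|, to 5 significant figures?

14.445

F is at the origin; FQ runs at 8.6° with length 38.7, so Q = 38.7·(cos 8.6°, sin 8.6°) = (38.265, 5.7870). ∠FQD = 46.0°, so QD runs at 8.6° + (180° − 46.0°) = 142.60° from the x-axis; with |QD| = 18.9, D = Q + 18.9·(cos 142.60°, sin 142.60°) = (23.250, 17.266). The perpendicularity gives DV at right angles to QD; with |DV| = 15.8 on the left of QD, V = D + 15.8·(-0.60738, -0.79441) = (13.654, 4.7147). Then |FV| = |V − F| = 14.445.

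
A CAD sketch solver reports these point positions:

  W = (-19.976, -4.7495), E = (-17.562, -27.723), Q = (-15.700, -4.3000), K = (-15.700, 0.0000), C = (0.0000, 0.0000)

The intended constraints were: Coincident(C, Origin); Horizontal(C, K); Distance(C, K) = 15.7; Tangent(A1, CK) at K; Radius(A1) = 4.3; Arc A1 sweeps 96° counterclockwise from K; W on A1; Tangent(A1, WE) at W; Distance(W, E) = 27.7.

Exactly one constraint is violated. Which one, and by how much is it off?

Distance(W, E) = 27.7 — off by 4.60.

C = (0.00, 0.00) ✓; C.y = 0.00, K.y = 0.00 ✓; |CK| = 15.70 ✓; ∠(QK, KC) = 90.00° ✓; |QK| = 4.300 ✓; bearing(Q→W) − bearing(Q→K) = 96.00° ✓; |QW| = 4.300 ✓; ∠(QW, WE) = 90.00° ✓; |WE| = 23.10 ✗.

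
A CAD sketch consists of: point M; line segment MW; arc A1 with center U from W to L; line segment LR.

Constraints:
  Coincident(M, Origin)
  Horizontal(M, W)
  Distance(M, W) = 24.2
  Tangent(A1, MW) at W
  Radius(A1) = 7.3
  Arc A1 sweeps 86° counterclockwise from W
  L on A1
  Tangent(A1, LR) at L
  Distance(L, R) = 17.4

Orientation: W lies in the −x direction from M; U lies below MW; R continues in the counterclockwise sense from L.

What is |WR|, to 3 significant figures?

25.6

M is at the origin; M and W share the same y with |MW| = 24.2 and W on the −x side, so W = (-24.2, 0.00). A1 meets MW tangentially, so UW is at right angles to MW, so U = W + (0, -7.3) = (-24.2, -7.30). On A1, W sits at bearing 90° from U; an 86° counterclockwise sweep puts L at bearing 176°, so L = U + 7.3·(cos 176°, sin 176°) = (-31.5, -6.79). A1 meets LR tangentially, so UL is at right angles to LR, so LR runs along (−sin 176°, cos 176°); with |LR| = 17.4, R = (-32.7, -24.1). Then |WR| = |R − W| = 25.6.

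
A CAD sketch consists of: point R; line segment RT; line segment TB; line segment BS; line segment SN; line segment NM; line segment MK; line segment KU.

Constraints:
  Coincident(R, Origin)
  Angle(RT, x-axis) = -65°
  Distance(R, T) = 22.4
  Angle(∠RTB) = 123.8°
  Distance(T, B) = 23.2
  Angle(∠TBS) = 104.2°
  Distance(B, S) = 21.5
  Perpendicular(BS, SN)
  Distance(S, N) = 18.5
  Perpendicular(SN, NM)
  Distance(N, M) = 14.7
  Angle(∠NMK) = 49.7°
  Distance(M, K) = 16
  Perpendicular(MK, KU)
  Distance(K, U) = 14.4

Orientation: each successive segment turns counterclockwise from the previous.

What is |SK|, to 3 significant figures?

7.65

R is at the origin; RT runs at -65.0° with length 22.4, so T = (9.47, -20.3). ∠RTB = 123.8° gives TB at -8.80° from the x-axis; with |TB| = 23.2, B = (32.4, -23.9). ∠TBS = 104.2° gives BS at 67.0° from the x-axis; with |BS| = 21.5, S = (40.8, -4.06). BS ⟂ SN, so SN runs at 157°; with |SN| = 18.5, N = (23.8, 3.17). The perpendicularity gives NM at right angles to SN, so NM runs at -113°; with |NM| = 14.7, M = (18.0, -10.4). ∠NMK = 49.7° gives MK at 17.3° from the x-axis; with |MK| = 16.0, K = (33.3, -5.60). Then |SK| = |K − S| = 7.65.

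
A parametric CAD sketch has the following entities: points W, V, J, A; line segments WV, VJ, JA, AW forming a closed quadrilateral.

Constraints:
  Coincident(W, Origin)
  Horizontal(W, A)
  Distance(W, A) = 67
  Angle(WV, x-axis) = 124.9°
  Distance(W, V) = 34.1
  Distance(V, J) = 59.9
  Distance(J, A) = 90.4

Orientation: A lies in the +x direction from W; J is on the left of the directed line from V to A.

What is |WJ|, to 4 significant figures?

77.29

Checks: |VJ| = 59.90 ✓; |JA| = 90.40 ✓.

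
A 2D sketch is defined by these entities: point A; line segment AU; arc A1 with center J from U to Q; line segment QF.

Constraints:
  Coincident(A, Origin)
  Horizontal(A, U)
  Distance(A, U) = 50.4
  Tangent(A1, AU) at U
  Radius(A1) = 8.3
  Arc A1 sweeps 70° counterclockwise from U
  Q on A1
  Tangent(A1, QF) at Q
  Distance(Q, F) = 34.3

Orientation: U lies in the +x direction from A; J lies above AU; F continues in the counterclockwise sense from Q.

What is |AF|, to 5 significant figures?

79.442

On A1, U sits at bearing -90° from J; a 70° counterclockwise sweep puts Q at bearing -20°, so Q = J + 8.3·(cos -20°, sin -20°) = (58.199, 5.4612). The tangent condition forces JQ to be normal to QF, so QF runs along (−sin -20°, cos -20°); with |QF| = 34.3, F = (69.931, 37.693). Then |AF| = |F − A| = 79.442.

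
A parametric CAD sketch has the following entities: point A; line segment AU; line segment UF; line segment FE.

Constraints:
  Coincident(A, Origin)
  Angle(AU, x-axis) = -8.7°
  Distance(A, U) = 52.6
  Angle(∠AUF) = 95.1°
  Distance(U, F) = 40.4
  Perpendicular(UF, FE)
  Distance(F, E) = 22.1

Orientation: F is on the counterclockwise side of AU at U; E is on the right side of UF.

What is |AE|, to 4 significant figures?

87.07

A is at the origin; AU runs at -8.7° with length 52.6, so U = 52.6·(cos -8.7°, sin -8.7°) = (51.99, -7.956). ∠AUF = 95.1°, so UF runs at -8.7° + (180° − 95.1°) = 76.20° from the x-axis; with |UF| = 40.4, F = U + 40.4·(cos 76.20°, sin 76.20°) = (61.63, 31.28). UF is perpendicular to FE; with |FE| = 22.1 on the right of UF, E = F + 22.1·(0.9711, -0.2385) = (83.09, 26.01). Then |AE| = |E − A| = 87.07.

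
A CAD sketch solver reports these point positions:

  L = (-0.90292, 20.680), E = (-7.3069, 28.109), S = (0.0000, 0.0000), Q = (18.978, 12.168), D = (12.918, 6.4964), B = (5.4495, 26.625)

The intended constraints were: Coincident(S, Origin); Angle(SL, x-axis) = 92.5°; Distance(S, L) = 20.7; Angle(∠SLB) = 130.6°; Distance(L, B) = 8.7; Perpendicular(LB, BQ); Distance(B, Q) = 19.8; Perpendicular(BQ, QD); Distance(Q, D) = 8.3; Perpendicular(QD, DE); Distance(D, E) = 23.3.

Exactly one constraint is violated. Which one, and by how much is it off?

Distance(D, E) = 23.3 — off by 6.30.

S = (0.00, 0.00) ✓; SL at 92.50° ✓; |SL| = 20.70 ✓; ∠SLB = 130.6° ✓; |LB| = 8.700 ✓; ∠(LB, BQ) = 90.00° ✓; |BQ| = 19.80 ✓; ∠(BQ, QD) = 90.00° ✓; |QD| = 8.300 ✓; ∠(QD, DE) = 90.00° ✓; |DE| = 29.60 ✗.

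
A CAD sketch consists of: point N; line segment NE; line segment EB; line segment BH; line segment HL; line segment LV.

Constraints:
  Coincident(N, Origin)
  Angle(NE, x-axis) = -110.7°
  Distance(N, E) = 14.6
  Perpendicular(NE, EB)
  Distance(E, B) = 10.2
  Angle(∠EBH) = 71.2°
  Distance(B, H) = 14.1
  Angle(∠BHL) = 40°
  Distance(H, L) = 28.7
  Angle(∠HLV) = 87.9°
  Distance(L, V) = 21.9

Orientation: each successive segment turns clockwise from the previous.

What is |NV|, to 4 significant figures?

38.63

N is at the origin; NE runs at -110.7° with length 14.6, so E = (-5.161, -13.66). NE ⟂ EB, so EB runs at 159.3°; with |EB| = 10.2, B = (-14.70, -10.05). ∠EBH = 71.2° gives BH at 50.50° from the x-axis; with |BH| = 14.1, H = (-5.734, 0.8279). ∠BHL = 40.0° gives HL at -89.50° from the x-axis; with |HL| = 28.7, L = (-5.483, -27.87). ∠HLV = 87.9° gives LV at 178.4° from the x-axis; with |LV| = 21.9, V = (-27.37, -27.26). Then |NV| = |V − N| = 38.63.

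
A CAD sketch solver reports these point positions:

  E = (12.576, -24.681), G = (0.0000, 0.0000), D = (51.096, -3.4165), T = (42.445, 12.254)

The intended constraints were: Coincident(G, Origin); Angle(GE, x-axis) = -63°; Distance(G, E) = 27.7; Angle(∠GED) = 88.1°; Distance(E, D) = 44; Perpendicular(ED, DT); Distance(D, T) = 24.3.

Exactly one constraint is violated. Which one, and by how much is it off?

Distance(D, T) = 24.3 — off by 6.40.

G = (0.00, 0.00) ✓; GE at -63.00° ✓; |GE| = 27.70 ✓; ∠GED = 88.10° ✓; |ED| = 44.00 ✓; ∠(ED, DT) = 90.00° ✓; |DT| = 17.90 ✗.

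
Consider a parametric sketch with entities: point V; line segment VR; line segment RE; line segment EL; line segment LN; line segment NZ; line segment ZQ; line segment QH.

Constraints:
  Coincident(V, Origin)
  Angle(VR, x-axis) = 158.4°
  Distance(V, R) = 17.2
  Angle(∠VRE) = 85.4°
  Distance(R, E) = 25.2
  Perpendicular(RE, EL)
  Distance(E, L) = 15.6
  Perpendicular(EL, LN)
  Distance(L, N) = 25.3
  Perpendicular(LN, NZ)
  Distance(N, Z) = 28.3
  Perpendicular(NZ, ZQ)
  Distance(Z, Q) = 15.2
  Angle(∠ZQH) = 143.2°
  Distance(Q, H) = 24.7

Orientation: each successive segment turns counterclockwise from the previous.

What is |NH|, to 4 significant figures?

37.49

The perpendicularity gives ZQ at right angles to NZ, so ZQ runs at -107.0°; with |ZQ| = 15.2, Q = (-32.55, -4.395). ∠ZQH = 143.2° gives QH at -70.20° from the x-axis; with |QH| = 24.7, H = (-24.19, -27.64). Then |NH| = |H − N| = 37.49.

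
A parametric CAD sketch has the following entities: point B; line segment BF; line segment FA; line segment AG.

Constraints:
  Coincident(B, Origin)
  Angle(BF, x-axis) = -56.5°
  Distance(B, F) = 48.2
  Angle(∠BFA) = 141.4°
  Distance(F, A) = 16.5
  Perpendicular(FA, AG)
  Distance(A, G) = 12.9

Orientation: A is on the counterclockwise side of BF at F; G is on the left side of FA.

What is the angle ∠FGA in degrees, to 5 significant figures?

51.981°

B is at the origin; BF runs at -56.5° with length 48.2, so F = 48.2·(cos -56.5°, sin -56.5°) = (26.603, -40.193). ∠BFA = 141.4°, so FA runs at -56.5° + (180° − 141.4°) = -17.900° from the x-axis; with |FA| = 16.5, A = F + 16.5·(cos -17.900°, sin -17.900°) = (42.305, -45.265). FA is perpendicular to AG; with |AG| = 12.9 on the left of FA, G = A + 12.9·(0.30736, 0.95159) = (46.270, -32.989). Then cos ∠FGA = GF·GA / (|GF||GA|), giving 51.981°.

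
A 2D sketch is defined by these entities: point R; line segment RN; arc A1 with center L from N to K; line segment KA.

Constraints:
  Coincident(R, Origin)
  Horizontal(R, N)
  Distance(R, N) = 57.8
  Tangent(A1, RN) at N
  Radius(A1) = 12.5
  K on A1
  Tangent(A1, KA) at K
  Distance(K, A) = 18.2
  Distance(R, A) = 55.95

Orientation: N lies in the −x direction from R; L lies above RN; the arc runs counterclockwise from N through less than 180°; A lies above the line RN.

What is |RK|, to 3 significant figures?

47.2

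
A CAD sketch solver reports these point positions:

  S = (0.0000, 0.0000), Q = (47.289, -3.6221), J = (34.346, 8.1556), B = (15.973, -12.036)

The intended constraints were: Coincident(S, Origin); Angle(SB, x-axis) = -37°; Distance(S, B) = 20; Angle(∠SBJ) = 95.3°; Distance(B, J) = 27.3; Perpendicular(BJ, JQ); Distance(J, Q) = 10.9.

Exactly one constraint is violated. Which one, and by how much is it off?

Distance(J, Q) = 10.9 — off by 6.60.

S = (0.00, 0.00) ✓; SB at -37.00° ✓; |SB| = 20.00 ✓; ∠SBJ = 95.30° ✓; |BJ| = 27.30 ✓; ∠(BJ, JQ) = 90.00° ✓; |JQ| = 17.50 ✗.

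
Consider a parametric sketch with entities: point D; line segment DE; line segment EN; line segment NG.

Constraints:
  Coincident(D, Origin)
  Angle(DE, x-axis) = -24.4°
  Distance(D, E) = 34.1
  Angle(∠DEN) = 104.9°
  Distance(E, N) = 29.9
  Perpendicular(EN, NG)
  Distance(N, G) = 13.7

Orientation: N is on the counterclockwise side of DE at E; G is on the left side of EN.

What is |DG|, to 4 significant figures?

43.20

D is at the origin; DE runs at -24.4° with length 34.1, so E = 34.1·(cos -24.4°, sin -24.4°) = (31.05, -14.09). ∠DEN = 104.9°, so EN runs at -24.4° + (180° − 104.9°) = 50.70° from the x-axis; with |EN| = 29.9, N = E + 29.9·(cos 50.70°, sin 50.70°) = (49.99, 9.051). EN is perpendicular to NG; with |NG| = 13.7 on the left of EN, G = N + 13.7·(-0.7738, 0.6334) = (39.39, 17.73). Then |DG| = |G − D| = 43.20.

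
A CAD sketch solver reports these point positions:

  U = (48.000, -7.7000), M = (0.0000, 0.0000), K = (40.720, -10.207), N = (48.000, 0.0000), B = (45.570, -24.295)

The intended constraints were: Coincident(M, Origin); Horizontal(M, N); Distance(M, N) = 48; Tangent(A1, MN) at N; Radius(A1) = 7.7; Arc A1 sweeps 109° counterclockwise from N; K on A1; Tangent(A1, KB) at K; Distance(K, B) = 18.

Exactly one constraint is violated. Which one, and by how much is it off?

Distance(K, B) = 18 — off by 3.10.

M = (0.00, 0.00) ✓; M.y = 0.00, N.y = 0.00 ✓; |MN| = 48.00 ✓; ∠(UN, NM) = 90.00° ✓; |UN| = 7.700 ✓; bearing(U→K) − bearing(U→N) = 109.0° ✓; |UK| = 7.700 ✓; ∠(UK, KB) = 90.01° ✓; |KB| = 14.90 ✗.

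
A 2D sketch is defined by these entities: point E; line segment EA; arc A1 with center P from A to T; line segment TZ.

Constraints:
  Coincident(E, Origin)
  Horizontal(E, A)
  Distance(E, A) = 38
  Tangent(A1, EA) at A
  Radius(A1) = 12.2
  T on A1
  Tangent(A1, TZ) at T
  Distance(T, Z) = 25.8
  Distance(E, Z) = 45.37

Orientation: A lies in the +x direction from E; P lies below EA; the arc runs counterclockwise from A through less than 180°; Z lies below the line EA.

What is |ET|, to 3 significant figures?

28.4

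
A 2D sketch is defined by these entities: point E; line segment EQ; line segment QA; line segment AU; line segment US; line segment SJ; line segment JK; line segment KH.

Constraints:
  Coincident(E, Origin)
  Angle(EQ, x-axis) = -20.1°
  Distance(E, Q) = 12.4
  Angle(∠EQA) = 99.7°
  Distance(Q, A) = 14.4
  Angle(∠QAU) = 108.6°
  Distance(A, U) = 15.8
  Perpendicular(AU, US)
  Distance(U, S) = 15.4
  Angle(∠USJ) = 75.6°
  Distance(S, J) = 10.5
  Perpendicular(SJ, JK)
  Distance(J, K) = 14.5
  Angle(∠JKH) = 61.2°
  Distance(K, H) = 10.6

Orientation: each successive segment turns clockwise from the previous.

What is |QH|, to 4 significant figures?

22.87

SJ ⟂ JK, so JK runs at -96.20°; with |JK| = 14.5, K = (0.08294, -20.98). ∠JKH = 61.2° gives KH at 145.0° from the x-axis; with |KH| = 10.6, H = (-8.600, -14.91). Then |QH| = |H − Q| = 22.87.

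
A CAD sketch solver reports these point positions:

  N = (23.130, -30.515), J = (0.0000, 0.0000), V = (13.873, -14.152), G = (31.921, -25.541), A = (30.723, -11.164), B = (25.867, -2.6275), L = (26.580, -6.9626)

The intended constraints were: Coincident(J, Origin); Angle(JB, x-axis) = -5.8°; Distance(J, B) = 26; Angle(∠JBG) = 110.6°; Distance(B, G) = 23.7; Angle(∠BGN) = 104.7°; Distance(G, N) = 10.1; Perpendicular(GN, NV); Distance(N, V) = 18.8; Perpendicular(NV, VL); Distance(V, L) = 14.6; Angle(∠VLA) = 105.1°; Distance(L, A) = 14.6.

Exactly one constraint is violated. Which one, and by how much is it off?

Distance(L, A) = 14.6 — off by 8.70.

J = (0.00, 0.00) ✓; JB at -5.800° ✓; |JB| = 26.00 ✓; ∠JBG = 110.6° ✓; |BG| = 23.70 ✓; ∠BGN = 104.7° ✓; |GN| = 10.10 ✓; ∠(GN, NV) = 90.00° ✓; |NV| = 18.80 ✓; ∠(NV, VL) = 90.00° ✓; |VL| = 14.60 ✓; ∠VLA = 105.1° ✓; |LA| = 5.901 ✗.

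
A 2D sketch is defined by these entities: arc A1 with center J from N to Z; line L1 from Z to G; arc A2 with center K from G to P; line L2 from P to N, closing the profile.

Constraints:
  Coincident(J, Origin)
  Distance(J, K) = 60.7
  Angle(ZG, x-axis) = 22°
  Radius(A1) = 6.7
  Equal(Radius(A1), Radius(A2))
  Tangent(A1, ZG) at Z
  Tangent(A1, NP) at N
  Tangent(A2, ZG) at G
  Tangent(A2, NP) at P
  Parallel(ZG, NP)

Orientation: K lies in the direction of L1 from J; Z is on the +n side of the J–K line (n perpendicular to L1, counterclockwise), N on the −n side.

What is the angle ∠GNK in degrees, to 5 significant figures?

6.1501°

Tangency of A1 to both parallel lines with radius 6.7 puts Z and N at J ± 6.7·n: Z = (-2.5099, 6.2121), N = (2.5099, -6.2121). Equal radii place G and P the same way about K: G = K + 6.7·n = (53.770, 28.951), P = K − 6.7·n = (58.790, 16.526). Then cos ∠GNK = NG·NK / (|NG||NK|), giving 6.1501°.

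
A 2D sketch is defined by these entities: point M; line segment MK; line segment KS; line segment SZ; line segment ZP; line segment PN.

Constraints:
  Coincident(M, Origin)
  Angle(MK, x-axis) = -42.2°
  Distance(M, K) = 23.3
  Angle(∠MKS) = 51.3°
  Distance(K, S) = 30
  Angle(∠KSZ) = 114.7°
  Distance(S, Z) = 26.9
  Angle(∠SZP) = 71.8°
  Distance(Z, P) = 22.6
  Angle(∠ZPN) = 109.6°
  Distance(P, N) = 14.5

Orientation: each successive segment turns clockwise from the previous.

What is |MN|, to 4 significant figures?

4.731

M is at the origin; MK runs at -42.2° with length 23.3, so K = (17.26, -15.65). ∠MKS = 51.3° gives KS at -170.9° from the x-axis; with |KS| = 30.0, S = (-12.36, -20.40). ∠KSZ = 114.7° gives SZ at 123.8° from the x-axis; with |SZ| = 26.9, Z = (-27.33, 1.958). ∠SZP = 71.8° gives ZP at 15.60° from the x-axis; with |ZP| = 22.6, P = (-5.559, 8.035). ∠ZPN = 109.6° gives PN at -54.80° from the x-axis; with |PN| = 14.5, N = (2.800, -3.813). Then |MN| = |N − M| = 4.731.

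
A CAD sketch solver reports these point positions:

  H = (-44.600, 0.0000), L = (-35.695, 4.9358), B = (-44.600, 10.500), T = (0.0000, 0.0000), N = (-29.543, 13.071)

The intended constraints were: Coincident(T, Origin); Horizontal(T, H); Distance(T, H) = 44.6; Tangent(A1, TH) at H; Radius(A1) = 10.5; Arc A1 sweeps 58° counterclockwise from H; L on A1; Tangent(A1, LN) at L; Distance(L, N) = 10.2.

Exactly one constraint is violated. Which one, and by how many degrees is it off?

Tangent(A1, LN) at L — off by 5.10°.

T = (0.00, 0.00) ✓; T.y = 0.00, H.y = 0.00 ✓; |TH| = 44.60 ✓; ∠(BH, HT) = 90.00° ✓; |BH| = 10.50 ✓; bearing(B→L) − bearing(B→H) = 58.00° ✓; |BL| = 10.50 ✓; ∠(BL, LN) = 95.10° ✗; |LN| = 10.20 ✓.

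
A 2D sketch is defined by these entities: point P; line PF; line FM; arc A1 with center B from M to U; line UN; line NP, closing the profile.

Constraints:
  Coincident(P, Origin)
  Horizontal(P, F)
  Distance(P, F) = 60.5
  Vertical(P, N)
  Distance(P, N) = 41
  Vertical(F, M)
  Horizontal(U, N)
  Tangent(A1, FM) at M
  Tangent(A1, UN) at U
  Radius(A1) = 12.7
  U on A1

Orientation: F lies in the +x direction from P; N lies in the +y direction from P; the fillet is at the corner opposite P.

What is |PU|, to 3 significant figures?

63.0

P is at the origin; P and F share the same y with |PF| = 60.5 and F on the +x side, so F = (60.5, 0.00). P and N share the same x with |PN| = 41.0 and N on the +y side, so N = (0.00, 41.0). The virtual corner opposite P is at (60.5, 41.0). Tangency of A1 to FM means the radius BM is perpendicular to FM and the tangent condition forces BU to be normal to UN, with radius 12.7, so the center B sits 12.7 in from both sides at B = (47.8, 28.3). That places the tangent points at M = (60.5, 28.3) on FM and U = (47.8, 41.0) on UN. Then |PU| = |U − P| = 63.0.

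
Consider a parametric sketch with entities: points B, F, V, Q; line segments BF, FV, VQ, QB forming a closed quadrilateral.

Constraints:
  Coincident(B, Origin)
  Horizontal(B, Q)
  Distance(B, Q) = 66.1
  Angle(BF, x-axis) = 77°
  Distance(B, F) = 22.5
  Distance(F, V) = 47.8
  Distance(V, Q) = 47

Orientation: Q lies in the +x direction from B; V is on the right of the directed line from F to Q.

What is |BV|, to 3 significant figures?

32.7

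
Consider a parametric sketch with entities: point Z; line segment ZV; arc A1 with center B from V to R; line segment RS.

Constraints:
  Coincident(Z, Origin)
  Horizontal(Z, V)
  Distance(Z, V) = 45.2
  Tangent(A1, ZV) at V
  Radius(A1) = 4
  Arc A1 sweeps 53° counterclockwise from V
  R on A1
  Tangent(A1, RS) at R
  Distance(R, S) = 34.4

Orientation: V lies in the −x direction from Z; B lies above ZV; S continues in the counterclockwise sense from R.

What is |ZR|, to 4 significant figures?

42.04

Z is at the origin; Z and V share the same y with |ZV| = 45.2 and V on the −x side, so V = (-45.20, 0.000). A1 meets ZV tangentially, so BV is at right angles to ZV, so B = V + (0, 4) = (-45.20, 4.000). On A1, V sits at bearing -90° from B; a 53° counterclockwise sweep puts R at bearing -37°, so R = B + 4.0·(cos -37°, sin -37°) = (-42.01, 1.593). Then |ZR| = |R − Z| = 42.04.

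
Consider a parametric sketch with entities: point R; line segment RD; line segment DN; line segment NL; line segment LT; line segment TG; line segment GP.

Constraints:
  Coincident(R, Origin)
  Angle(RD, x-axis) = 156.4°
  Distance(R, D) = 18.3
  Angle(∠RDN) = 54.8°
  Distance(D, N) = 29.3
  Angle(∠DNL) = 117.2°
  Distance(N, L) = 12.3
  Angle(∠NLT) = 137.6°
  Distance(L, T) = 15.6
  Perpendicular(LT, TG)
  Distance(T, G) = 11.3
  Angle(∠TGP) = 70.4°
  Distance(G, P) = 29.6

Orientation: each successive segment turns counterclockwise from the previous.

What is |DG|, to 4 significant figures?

30.46

R is at the origin; RD runs at 156.4° with length 18.3, so D = (-16.77, 7.326). ∠RDN = 54.8° gives DN at -78.40° from the x-axis; with |DN| = 29.3, N = (-10.88, -21.38). ∠DNL = 117.2° gives NL at -15.60° from the x-axis; with |NL| = 12.3, L = (0.9690, -24.68). ∠NLT = 137.6° gives LT at 26.80° from the x-axis; with |LT| = 15.6, T = (14.89, -17.65). LT ⟂ TG, so TG runs at 116.8°; with |TG| = 11.3, G = (9.798, -7.563). Then |DG| = |G − D| = 30.46.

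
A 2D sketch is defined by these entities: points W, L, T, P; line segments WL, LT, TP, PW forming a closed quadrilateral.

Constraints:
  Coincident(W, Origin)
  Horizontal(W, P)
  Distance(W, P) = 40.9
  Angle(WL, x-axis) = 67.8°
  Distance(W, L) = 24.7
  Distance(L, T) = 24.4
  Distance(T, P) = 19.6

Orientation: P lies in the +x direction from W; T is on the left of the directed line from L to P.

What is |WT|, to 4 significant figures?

37.83

W is at the origin; W and P share the same y with |WP| = 40.9 and P in +x, so P = (40.9, 0). WL runs at 67.8° with |WL| = 24.7, so L = (9.333, 22.87). T is determined by |LT| = 24.4 and |TP| = 19.6 together: it lies at the intersection of circle(L, 24.4) and circle(P, 19.6). With |LP| = 38.98, the foot of the radical line on LP is 22.20 from L and the perpendicular offset is √(24.4² − 22.20²) = 10.13. Taking the left-of-LP solution: T = (33.25, 18.05).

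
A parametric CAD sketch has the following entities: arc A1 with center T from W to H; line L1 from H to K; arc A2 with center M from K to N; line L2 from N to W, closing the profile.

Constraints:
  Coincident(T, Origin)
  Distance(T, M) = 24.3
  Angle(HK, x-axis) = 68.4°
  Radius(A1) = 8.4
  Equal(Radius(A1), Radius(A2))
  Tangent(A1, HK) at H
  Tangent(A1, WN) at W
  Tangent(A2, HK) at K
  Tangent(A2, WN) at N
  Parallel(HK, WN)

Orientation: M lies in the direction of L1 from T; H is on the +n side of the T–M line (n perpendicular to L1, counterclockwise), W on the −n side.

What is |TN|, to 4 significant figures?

25.71

Tangency of A1 to both parallel lines with radius 8.4 puts H and W at T ± 8.4·n: H = (-7.810, 3.092), W = (7.810, -3.092). Equal radii place K and N the same way about M: K = M + 8.4·n = (1.135, 25.69), N = M − 8.4·n = (16.76, 19.50). Then |TN| = |N − T| = 25.71.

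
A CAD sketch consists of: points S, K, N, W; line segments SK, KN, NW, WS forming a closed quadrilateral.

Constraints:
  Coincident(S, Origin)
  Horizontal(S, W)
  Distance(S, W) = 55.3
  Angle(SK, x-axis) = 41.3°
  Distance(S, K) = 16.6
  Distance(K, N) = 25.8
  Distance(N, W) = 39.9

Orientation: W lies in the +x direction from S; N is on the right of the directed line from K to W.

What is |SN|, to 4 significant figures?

22.97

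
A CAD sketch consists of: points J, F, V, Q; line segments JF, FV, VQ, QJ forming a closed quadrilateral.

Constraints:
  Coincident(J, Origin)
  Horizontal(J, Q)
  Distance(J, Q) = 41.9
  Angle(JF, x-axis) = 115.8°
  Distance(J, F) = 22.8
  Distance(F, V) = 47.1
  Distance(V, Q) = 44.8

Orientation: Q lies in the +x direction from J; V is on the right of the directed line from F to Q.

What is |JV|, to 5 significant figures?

24.749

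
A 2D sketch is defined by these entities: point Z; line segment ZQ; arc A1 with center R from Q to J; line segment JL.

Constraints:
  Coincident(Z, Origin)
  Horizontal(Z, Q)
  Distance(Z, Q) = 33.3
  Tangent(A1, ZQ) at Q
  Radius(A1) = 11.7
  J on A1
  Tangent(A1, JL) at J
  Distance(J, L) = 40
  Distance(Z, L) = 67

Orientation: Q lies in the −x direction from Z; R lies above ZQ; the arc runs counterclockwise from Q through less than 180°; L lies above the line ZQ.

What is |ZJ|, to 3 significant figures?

28.6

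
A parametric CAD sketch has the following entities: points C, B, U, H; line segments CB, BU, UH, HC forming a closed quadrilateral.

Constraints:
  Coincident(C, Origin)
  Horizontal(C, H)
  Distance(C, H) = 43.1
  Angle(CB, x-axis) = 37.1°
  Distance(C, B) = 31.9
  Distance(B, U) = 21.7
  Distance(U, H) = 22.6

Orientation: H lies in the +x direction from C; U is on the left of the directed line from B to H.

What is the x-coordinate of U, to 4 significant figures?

46.93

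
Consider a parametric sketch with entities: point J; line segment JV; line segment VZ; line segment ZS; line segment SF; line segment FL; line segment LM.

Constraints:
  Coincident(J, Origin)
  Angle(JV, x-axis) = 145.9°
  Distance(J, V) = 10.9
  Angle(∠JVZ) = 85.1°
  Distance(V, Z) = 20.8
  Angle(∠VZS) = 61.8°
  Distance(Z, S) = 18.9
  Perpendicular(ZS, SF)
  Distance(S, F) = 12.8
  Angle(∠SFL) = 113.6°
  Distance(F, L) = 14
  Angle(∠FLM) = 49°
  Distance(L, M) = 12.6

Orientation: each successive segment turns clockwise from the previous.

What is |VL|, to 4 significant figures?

3.759

The perpendicularity gives SF at right angles to ZS, so SF runs at -157.2°; with |SF| = 12.8, F = (-0.4118, -0.1078). ∠SFL = 113.6° gives FL at 136.4° from the x-axis; with |FL| = 14.0, L = (-10.55, 9.547). Then |VL| = |L − V| = 3.759.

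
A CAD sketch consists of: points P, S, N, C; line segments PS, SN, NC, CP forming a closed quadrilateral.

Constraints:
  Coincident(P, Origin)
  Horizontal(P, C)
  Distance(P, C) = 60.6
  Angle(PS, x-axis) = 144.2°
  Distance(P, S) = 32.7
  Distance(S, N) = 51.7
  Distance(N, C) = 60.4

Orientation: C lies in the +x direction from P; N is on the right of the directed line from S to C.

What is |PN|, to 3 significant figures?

22.7

P is at the origin; PC is horizontal with |PC| = 60.6 and C in +x, so C = (60.6, 0). PS runs at 144.2° with |PS| = 32.7, so S = (-26.5, 19.1). N is determined by |SN| = 51.7 and |NC| = 60.4 together: it lies at the intersection of circle(S, 51.7) and circle(C, 60.4). With |SC| = 89.2, the foot of the radical line on SC is 39.1 from S and the perpendicular offset is √(51.7² − 39.1²) = 33.8. Taking the right-of-SC solution: N = (4.45, -22.3).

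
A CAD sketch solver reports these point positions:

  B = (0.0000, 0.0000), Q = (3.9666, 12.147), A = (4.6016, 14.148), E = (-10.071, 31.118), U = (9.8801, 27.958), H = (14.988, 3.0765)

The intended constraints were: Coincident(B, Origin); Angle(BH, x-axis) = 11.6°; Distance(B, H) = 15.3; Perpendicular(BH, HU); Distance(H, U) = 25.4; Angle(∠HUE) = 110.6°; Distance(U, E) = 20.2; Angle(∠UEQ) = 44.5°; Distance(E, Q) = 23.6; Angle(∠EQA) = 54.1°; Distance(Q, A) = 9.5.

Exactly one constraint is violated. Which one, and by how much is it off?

Distance(Q, A) = 9.5 — off by 7.40.

B = (0.00, 0.00) ✓; BH at 11.60° ✓; |BH| = 15.30 ✓; ∠(BH, HU) = 90.00° ✓; |HU| = 25.40 ✓; ∠HUE = 110.6° ✓; |UE| = 20.20 ✓; ∠UEQ = 44.50° ✓; |EQ| = 23.60 ✓; ∠EQA = 54.11° ✓; |QA| = 2.099 ✗.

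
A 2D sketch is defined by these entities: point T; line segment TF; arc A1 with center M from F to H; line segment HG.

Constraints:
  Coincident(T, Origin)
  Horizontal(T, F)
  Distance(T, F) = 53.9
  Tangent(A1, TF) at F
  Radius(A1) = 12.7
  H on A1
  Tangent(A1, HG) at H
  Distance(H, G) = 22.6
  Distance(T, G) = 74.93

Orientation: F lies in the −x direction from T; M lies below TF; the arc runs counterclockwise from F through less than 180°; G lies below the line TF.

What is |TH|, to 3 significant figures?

67.9

Checks: T.y = 0.00, F.y = 0.00 ✓; |MH| = 12.70 ✓; ∠(MH, HG) = 90.00° ✓; |HG| = 22.60 ✓; |TG| = 74.93 ✓.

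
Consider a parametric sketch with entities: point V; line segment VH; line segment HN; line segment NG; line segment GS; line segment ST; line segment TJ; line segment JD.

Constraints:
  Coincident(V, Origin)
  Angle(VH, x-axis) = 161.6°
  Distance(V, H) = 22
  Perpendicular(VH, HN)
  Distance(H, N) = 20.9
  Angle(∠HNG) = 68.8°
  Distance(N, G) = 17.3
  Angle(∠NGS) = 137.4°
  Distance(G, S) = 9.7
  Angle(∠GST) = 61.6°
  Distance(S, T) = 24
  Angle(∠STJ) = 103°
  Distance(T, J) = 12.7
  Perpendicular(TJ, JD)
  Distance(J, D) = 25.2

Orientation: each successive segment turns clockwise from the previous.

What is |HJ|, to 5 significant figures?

20.232

V is at the origin; VH runs at 161.6° with length 22.0, so H = (-20.875, 6.9443). VH is perpendicular to HN, so HN runs at 71.600°; with |HN| = 20.9, N = (-14.278, 26.776). ∠HNG = 68.8° gives NG at -39.600° from the x-axis; with |NG| = 17.3, G = (-0.94833, 15.748). ∠NGS = 137.4° gives GS at -82.200° from the x-axis; with |GS| = 9.7, S = (0.36811, 6.1381). ∠GST = 61.6° gives ST at 159.40° from the x-axis; with |ST| = 24.0, T = (-22.097, 14.582). ∠STJ = 103.0° gives TJ at 82.400° from the x-axis; with |TJ| = 12.7, J = (-20.418, 27.171). Then |HJ| = |J − H| = 20.232.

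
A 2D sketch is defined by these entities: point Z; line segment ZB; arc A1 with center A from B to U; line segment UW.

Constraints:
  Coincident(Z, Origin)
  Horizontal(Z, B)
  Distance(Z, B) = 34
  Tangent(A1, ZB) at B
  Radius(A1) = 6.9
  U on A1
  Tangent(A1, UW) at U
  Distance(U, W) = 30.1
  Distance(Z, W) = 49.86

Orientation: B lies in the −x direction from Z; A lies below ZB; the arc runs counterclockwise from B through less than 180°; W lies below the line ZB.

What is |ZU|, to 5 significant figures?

41.578

Checks: |AU| = 6.900 ✓; ∠(AU, UW) = 90.00° ✓; |UW| = 30.10 ✓; |ZW| = 49.86 ✓.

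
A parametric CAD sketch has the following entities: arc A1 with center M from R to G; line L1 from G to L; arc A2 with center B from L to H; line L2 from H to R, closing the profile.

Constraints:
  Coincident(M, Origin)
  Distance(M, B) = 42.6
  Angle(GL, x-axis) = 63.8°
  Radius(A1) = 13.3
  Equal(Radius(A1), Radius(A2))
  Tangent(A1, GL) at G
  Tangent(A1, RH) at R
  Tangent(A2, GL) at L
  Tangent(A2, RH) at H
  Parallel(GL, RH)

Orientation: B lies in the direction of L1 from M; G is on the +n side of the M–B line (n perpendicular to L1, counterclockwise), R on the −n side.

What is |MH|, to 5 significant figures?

44.628

Tangency of A1 to both parallel lines with radius 13.3 puts G and R at M ± 13.3·n: G = (-11.934, 5.8720), R = (11.934, -5.8720). Equal radii place L and H the same way about B: L = B + 13.3·n = (6.8746, 44.095), H = B − 13.3·n = (30.742, 32.351). Then |MH| = |H − M| = 44.628.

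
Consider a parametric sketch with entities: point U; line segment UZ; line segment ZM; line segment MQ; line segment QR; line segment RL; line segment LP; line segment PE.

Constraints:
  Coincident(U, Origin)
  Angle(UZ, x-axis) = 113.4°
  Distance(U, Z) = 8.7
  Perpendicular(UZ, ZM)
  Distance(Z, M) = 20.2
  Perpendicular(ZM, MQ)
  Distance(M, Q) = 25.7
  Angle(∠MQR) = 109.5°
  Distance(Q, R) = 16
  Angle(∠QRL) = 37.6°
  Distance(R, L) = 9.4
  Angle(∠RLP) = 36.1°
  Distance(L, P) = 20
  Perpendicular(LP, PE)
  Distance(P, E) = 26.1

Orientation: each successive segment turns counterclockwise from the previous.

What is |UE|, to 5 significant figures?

38.777

U is at the origin; UZ runs at 113.4° with length 8.7, so Z = (-3.4552, 7.9845). UZ is perpendicular to ZM, so ZM runs at -156.60°; with |ZM| = 20.2, M = (-21.994, -0.037922). The perpendicularity gives MQ at right angles to ZM, so MQ runs at -66.600°; with |MQ| = 25.7, Q = (-11.787, -23.624). ∠MQR = 109.5° gives QR at 3.9000° from the x-axis; with |QR| = 16.0, R = (4.1758, -22.536). ∠QRL = 37.6° gives RL at 146.30° from the x-axis; with |RL| = 9.4, L = (-3.6445, -17.320). ∠RLP = 36.1° gives LP at -69.800° from the x-axis; with |LP| = 20.0, P = (3.2614, -36.090). LP ⟂ PE, so PE runs at 20.200°; with |PE| = 26.1, E = (27.756, -27.078). Then |UE| = |E − U| = 38.777.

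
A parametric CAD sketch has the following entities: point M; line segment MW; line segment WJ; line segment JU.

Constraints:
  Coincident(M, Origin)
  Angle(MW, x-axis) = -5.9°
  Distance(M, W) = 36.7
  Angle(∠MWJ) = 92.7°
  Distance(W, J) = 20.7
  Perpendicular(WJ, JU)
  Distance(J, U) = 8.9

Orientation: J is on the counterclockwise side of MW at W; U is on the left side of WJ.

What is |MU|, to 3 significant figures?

35.7

M is at the origin; MW runs at -5.9° with length 36.7, so W = 36.7·(cos -5.9°, sin -5.9°) = (36.5, -3.77). ∠MWJ = 92.7°, so WJ runs at -5.9° + (180° − 92.7°) = 81.4° from the x-axis; with |WJ| = 20.7, J = W + 20.7·(cos 81.4°, sin 81.4°) = (39.6, 16.7). The perpendicularity gives JU at right angles to WJ; with |JU| = 8.9 on the left of WJ, U = J + 8.9·(-0.989, 0.150) = (30.8, 18.0). Then |MU| = |U − M| = 35.7.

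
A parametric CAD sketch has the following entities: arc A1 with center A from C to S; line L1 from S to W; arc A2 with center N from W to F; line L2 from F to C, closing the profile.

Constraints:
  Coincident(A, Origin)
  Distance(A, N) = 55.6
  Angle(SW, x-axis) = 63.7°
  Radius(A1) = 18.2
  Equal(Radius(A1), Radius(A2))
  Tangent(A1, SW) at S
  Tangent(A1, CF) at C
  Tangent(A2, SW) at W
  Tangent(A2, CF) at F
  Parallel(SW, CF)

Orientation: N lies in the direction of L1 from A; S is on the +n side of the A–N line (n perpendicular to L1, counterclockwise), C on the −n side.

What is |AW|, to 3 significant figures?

58.5

The slot axis is L1's direction at 63.7°, so u = (cos 63.7°, sin 63.7°) = (0.443, 0.896) and n = (−sin 63.7°, cos 63.7°) = (-0.896, 0.443). A is at the origin and N lies 55.6 along u from A, so N = 55.6·u = (24.6, 49.8). Tangency of A1 to both parallel lines with radius 18.2 puts S and C at A ± 18.2·n: S = (-16.3, 8.06), C = (16.3, -8.06). Equal radii place W and F the same way about N: W = N + 18.2·n = (8.32, 57.9), F = N − 18.2·n = (41.0, 41.8). Then |AW| = |W − A| = 58.5.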